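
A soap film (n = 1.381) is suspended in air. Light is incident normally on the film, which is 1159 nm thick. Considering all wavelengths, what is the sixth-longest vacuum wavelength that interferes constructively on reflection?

At the upper boundary (n = 1.0 to n = 1.381) the reflected ray undergoes a half-wave phase shift.
At the lower boundary (n = 1.381 to n = 1.0) the reflected ray undergoes no phase shift.
The two reflections differ by half a wavelength.
For strong reflection here: 2 n t = (m + ½) λ.
λ = 2 n t / (m + ½). The sixth-longest wavelength is m = 5: λ = 2 × 1.381 × 1159 / 5.50 = 582 nm.

582 nm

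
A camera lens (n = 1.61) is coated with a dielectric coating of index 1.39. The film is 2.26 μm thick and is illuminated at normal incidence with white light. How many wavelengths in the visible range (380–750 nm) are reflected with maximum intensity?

8

At the upper boundary (n = 1.0 to n = 1.39) the reflected ray undergoes a half-wave phase shift.
Ray reflecting at the bottom interface goes from n = 1.39 toward n = 1.61: a half-wave phase shift.
The two reflections carry the same phase change, so no net offset.
For strong reflection here: 2 n t = m λ.
λ = 2 n t / m = 6283 / m nm.
m=8: 785 nm (IR); m=9: 698 nm (visible); m=10: 628 nm (visible); m=11: 571 nm (visible); m=12: 524 nm (visible); m=13: 483 nm (visible); m=14: 449 nm (visible); m=15: 419 nm (visible); m=16: 393 nm (visible); m=17: 370 nm (UV).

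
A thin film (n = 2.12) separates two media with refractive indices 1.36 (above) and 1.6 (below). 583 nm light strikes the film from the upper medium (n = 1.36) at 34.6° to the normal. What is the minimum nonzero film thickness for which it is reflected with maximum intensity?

Top surface (1.36 → 2.12): reflection off a higher-index medium gives a half-wave phase shift.
At the lower boundary (n = 2.12 to n = 1.6) the reflected ray undergoes no phase shift.
Exactly one π shift → a net half-wave offset.
So the condition for constructive reflection is 2 n t cos θ_r = (m + ½) λ.
Snell's law: 1.36 sin 34.6° = 2.12 sin θ_r → sin θ_r = 0.364, cos θ_r = 0.931.
Minimum at m = 0: t = λ / (4 n cos θ_r) = 583 / (4 × 2.12 × 0.931) = 73.8 nm.

73.8 nm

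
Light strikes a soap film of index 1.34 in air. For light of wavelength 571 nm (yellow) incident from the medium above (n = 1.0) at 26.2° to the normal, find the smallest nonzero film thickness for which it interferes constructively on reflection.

Top surface (1.0 → 1.34): reflection off a higher-index medium gives a half-wave phase shift.
Ray reflecting at the bottom interface goes from n = 1.34 toward n = 1.0: no phase shift.
The two reflections differ by half a wavelength.
For strong reflection here: 2 n t cos θ_r = (m + ½) λ.
Snell's law: 1.0 sin 26.2° = 1.34 sin θ_r → sin θ_r = 0.329, cos θ_r = 0.944.
Minimum at m = 0: t = λ / (4 n cos θ_r) = 571 / (4 × 1.34 × 0.944) = 113 nm.

113 nm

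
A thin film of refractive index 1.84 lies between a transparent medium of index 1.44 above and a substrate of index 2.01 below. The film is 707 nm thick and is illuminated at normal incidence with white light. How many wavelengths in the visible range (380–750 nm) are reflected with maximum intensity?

3

Top surface (1.44 → 1.84): reflection off a higher-index medium gives a half-wave phase shift.
At the lower boundary (n = 1.84 to n = 2.01) the reflected ray undergoes a half-wave phase shift.
Net: no relative phase inversion (both shifts match).
So the condition for constructive reflection is 2 n t = m λ.
λ = 2 n t / m = 2602 / m nm.
m=3: 867 nm (IR); m=4: 650 nm (visible); m=5: 520 nm (visible); m=6: 434 nm (visible); m=7: 372 nm (UV).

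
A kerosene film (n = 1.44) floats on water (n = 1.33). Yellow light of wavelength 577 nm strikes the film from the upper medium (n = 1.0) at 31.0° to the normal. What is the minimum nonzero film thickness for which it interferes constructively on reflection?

Ray reflecting at the top interface goes from n = 1.0 toward n = 1.44: a half-wave phase shift.
Ray reflecting at the bottom interface goes from n = 1.44 toward n = 1.33: no phase shift.
The two reflections differ by half a wavelength.
So the condition for constructive reflection is 2 n t cos θ_r = (m + ½) λ.
Snell's law: 1.0 sin 31.0° = 1.44 sin θ_r → sin θ_r = 0.358, cos θ_r = 0.934.
Minimum at m = 0: t = λ / (4 n cos θ_r) = 577 / (4 × 1.44 × 0.934) = 107 nm.

107 nm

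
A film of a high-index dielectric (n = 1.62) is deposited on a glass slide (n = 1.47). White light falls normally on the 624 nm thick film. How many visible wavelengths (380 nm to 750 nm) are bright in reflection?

Top surface (1.0 → 1.62): reflection off a higher-index medium gives a half-wave phase shift.
At the lower boundary (n = 1.62 to n = 1.47) the reflected ray undergoes no phase shift.
The two reflections differ by half a wavelength.
For bright reflection here: 2 n t = (m + ½) λ.
λ = 2 n t / (m + ½) = 2022 / (m + ½) nm.
m=2: 809 nm (IR); m=3: 578 nm (visible); m=4: 449 nm (visible); m=5: 368 nm (UV).

2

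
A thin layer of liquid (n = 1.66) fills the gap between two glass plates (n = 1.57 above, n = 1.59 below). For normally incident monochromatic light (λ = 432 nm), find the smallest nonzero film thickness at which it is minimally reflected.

130 nm

At the upper boundary (n = 1.57 to n = 1.66) the reflected ray undergoes a half-wave phase shift.
Ray reflecting at the bottom interface goes from n = 1.66 toward n = 1.59: no phase shift.
Net: one phase inversion between the two reflected rays.
With one net inversion, destructive interference in reflection requires 2 n t = m λ.
Minimum nonzero at m = 1: t = λ / (2 n) = 432 / (2 × 1.66) = 130 nm.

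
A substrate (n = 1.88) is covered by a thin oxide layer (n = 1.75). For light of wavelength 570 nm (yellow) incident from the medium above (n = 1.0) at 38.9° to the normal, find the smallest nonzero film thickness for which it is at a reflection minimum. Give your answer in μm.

Top surface (1.0 → 1.75): reflection off a higher-index medium gives a half-wave phase shift.
At the lower boundary (n = 1.75 to n = 1.88) the reflected ray undergoes a half-wave phase shift.
Net: no relative phase inversion (both shifts match).
With no net inversion, destructive interference in reflection requires 2 n t cos θ_r = (m + ½) λ.
Snell's law: 1.0 sin 38.9° = 1.75 sin θ_r → sin θ_r = 0.359, cos θ_r = 0.933.
Minimum at m = 0: t = λ / (4 n cos θ_r) = 570 / (4 × 1.75 × 0.933) = 87.2 nm.

0.0872 μm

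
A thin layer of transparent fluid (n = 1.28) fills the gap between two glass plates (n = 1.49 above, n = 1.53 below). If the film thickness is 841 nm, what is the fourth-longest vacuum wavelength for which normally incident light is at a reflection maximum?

Top surface (1.49 → 1.28): reflection off a lower-index medium gives no phase shift.
Bottom surface (1.28 → 1.53): reflection off a higher-index medium gives a half-wave phase shift.
Net: one phase inversion between the two reflected rays.
With one net inversion, constructive interference in reflection requires 2 n t = (m + ½) λ.
λ = 2 n t / (m + ½). The fourth-longest wavelength is m = 3: λ = 2 × 1.28 × 841 / 3.50 = 615 nm.

615 nm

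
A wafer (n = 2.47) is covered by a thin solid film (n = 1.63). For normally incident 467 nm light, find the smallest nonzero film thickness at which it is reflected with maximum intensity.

Ray reflecting at the top interface goes from n = 1.0 toward n = 1.63: a half-wave phase shift.
At the lower boundary (n = 1.63 to n = 2.47) the reflected ray undergoes a half-wave phase shift.
The two reflections carry the same phase change, so no net offset.
So the condition for constructive reflection is 2 n t = m λ.
Minimum nonzero at m = 1: t = λ / (2 n) = 467 / (2 × 1.63) = 143 nm.

143 nm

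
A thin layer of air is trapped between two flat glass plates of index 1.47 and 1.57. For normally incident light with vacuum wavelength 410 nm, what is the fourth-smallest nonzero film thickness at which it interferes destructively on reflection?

820 nm

At the upper boundary (n = 1.47 to n = 1.0) the reflected ray undergoes no phase shift.
Ray reflecting at the bottom interface goes from n = 1.0 toward n = 1.57: a half-wave phase shift.
Net: one phase inversion between the two reflected rays.
For dark reflection here: 2 n t = m λ.
The fourth-smallest nonzero thickness corresponds to m = 4: t = m λ / (2 n) = 4.00 × 410 / (2 × 1.0) = 820 nm.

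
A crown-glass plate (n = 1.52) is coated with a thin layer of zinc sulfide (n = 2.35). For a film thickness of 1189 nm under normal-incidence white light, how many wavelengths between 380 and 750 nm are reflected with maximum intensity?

At the upper boundary (n = 1.0 to n = 2.35) the reflected ray undergoes a half-wave phase shift.
Ray reflecting at the bottom interface goes from n = 2.35 toward n = 1.52: no phase shift.
Net: one phase inversion between the two reflected rays.
So the condition for constructive reflection is 2 n t = (m + ½) λ.
λ = 2 n t / (m + ½) = 5588 / (m + ½) nm.
m=6: 860 nm (IR); m=7: 745 nm (visible); m=8: 657 nm (visible); m=9: 588 nm (visible); m=10: 532 nm (visible); m=11: 486 nm (visible); m=12: 447 nm (visible); m=13: 414 nm (visible); m=14: 385 nm (visible); m=15: 361 nm (UV).

8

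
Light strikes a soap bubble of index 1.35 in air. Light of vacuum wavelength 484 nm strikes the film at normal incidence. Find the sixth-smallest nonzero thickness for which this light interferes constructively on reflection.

At the upper boundary (n = 1.0 to n = 1.35) the reflected ray undergoes a half-wave phase shift.
At the lower boundary (n = 1.35 to n = 1.0) the reflected ray undergoes no phase shift.
Net: one phase inversion between the two reflected rays.
So the condition for constructive reflection is 2 n t = (m + ½) λ.
The sixth-smallest nonzero thickness corresponds to m = 5: t = (m + ½) λ / (2 n) = 5.50 × 484 / (2 × 1.35) = 986 nm.

986 nm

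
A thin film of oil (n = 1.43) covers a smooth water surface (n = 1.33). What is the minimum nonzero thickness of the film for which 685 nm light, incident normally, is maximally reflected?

120 nm

At the upper boundary (n = 1.0 to n = 1.43) the reflected ray undergoes a half-wave phase shift.
Bottom surface (1.43 → 1.33): reflection off a lower-index medium gives no phase shift.
Net: one phase inversion between the two reflected rays.
With one net inversion, constructive interference in reflection requires 2 n t = (m + ½) λ.
Minimum at m = 0: t = λ / (4 n) = 685 / (4 × 1.43) = 120 nm.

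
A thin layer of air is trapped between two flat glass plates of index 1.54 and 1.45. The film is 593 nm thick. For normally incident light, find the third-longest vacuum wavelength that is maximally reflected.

Ray reflecting at the top interface goes from n = 1.54 toward n = 1.0: no phase shift.
At the lower boundary (n = 1.0 to n = 1.45) the reflected ray undergoes a half-wave phase shift.
Net: one phase inversion between the two reflected rays.
So the condition for constructive reflection is 2 n t = (m + ½) λ.
λ = 2 n t / (m + ½). The third-longest wavelength is m = 2: λ = 2 × 1.0 × 593 / 2.50 = 474 nm.

474 nm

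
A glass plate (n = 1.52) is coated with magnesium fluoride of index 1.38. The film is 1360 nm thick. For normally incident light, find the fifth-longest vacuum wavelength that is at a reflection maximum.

Top surface (1.0 → 1.38): reflection off a higher-index medium gives a half-wave phase shift.
At the lower boundary (n = 1.38 to n = 1.52) the reflected ray undergoes a half-wave phase shift.
The two reflections carry the same phase change, so no net offset.
For bright reflection here: 2 n t = m λ.
λ = 2 n t / m. The fifth-longest wavelength is m = 5: λ = 2 × 1.38 × 1360 / 5.00 = 751 nm.

751 nm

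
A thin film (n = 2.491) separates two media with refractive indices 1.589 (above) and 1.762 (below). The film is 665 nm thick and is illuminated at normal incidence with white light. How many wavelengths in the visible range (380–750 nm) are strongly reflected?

5

Ray reflecting at the top interface goes from n = 1.589 toward n = 2.491: a half-wave phase shift.
Bottom surface (2.491 → 1.762): reflection off a lower-index medium gives no phase shift.
Net: one phase inversion between the two reflected rays.
So the condition for constructive reflection is 2 n t = (m + ½) λ.
λ = 2 n t / (m + ½) = 3313 / (m + ½) nm.
m=3: 947 nm (IR); m=4: 736 nm (visible); m=5: 602 nm (visible); m=6: 510 nm (visible); m=7: 442 nm (visible); m=8: 390 nm (visible); m=9: 349 nm (UV).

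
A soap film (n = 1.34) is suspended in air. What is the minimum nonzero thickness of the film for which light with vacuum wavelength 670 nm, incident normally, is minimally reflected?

250 nm

At the upper boundary (n = 1.0 to n = 1.34) the reflected ray undergoes a half-wave phase shift.
At the lower boundary (n = 1.34 to n = 1.0) the reflected ray undergoes no phase shift.
Exactly one π shift → a net half-wave offset.
For weak reflection here: 2 n t = m λ.
Minimum nonzero at m = 1: t = λ / (2 n) = 670 / (2 × 1.34) = 250 nm.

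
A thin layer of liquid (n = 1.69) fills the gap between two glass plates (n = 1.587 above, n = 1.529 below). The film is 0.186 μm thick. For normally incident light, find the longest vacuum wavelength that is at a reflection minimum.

629 nm

Top surface (1.587 → 1.69): reflection off a higher-index medium gives a half-wave phase shift.
Bottom surface (1.69 → 1.529): reflection off a lower-index medium gives no phase shift.
The two reflections differ by half a wavelength.
So the condition for destructive reflection is 2 n t = m λ.
λ = 2 n t / m. The longest wavelength is m = 1: λ = 2 × 1.69 × 186 / 1.00 = 629 nm.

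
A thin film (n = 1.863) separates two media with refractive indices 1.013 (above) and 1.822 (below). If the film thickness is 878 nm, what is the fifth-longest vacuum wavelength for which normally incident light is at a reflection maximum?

Top surface (1.013 → 1.863): reflection off a higher-index medium gives a half-wave phase shift.
Ray reflecting at the bottom interface goes from n = 1.863 toward n = 1.822: no phase shift.
The two reflections differ by half a wavelength.
For strong reflection here: 2 n t = (m + ½) λ.
λ = 2 n t / (m + ½). The fifth-longest wavelength is m = 4: λ = 2 × 1.863 × 878 / 4.50 = 727 nm.

727 nm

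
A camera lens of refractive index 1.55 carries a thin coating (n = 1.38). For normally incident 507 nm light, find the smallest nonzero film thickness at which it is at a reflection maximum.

184 nm

At the upper boundary (n = 1.0 to n = 1.38) the reflected ray undergoes a half-wave phase shift.
Ray reflecting at the bottom interface goes from n = 1.38 toward n = 1.55: a half-wave phase shift.
Net: no relative phase inversion (both shifts match).
For bright reflection here: 2 n t = m λ.
Minimum nonzero at m = 1: t = λ / (2 n) = 507 / (2 × 1.38) = 184 nm.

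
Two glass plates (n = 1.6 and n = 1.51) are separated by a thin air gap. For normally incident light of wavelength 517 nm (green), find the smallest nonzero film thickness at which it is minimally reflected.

At the upper boundary (n = 1.6 to n = 1.0) the reflected ray undergoes no phase shift.
Bottom surface (1.0 → 1.51): reflection off a higher-index medium gives a half-wave phase shift.
Net: one phase inversion between the two reflected rays.
So the condition for destructive reflection is 2 n t = m λ.
Minimum nonzero at m = 1: t = λ / (2 n) = 517 / (2 × 1.0) = 259 nm.

259 nm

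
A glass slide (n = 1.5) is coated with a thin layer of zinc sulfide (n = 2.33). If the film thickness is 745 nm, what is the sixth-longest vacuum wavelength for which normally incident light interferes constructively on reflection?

Top surface (1.0 → 2.33): reflection off a higher-index medium gives a half-wave phase shift.
At the lower boundary (n = 2.33 to n = 1.5) the reflected ray undergoes no phase shift.
The two reflections differ by half a wavelength.
So the condition for constructive reflection is 2 n t = (m + ½) λ.
λ = 2 n t / (m + ½). The sixth-longest wavelength is m = 5: λ = 2 × 2.33 × 745 / 5.50 = 631 nm.

631 nm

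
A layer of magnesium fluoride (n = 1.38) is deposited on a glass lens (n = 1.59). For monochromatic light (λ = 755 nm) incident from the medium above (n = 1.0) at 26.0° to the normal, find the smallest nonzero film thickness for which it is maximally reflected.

288 nm

At the upper boundary (n = 1.0 to n = 1.38) the reflected ray undergoes a half-wave phase shift.
At the lower boundary (n = 1.38 to n = 1.59) the reflected ray undergoes a half-wave phase shift.
Net: no relative phase inversion (both shifts match).
For maximum reflection here: 2 n t cos θ_r = m λ.
Snell's law: 1.0 sin 26.0° = 1.38 sin θ_r → sin θ_r = 0.318, cos θ_r = 0.948.
Minimum nonzero at m = 1: t = λ / (2 n cos θ_r) = 755 / (2 × 1.38 × 0.948) = 288 nm.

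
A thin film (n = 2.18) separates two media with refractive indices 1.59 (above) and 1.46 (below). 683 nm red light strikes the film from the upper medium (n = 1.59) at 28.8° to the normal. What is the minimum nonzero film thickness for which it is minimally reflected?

Ray reflecting at the top interface goes from n = 1.59 toward n = 2.18: a half-wave phase shift.
Bottom surface (2.18 → 1.46): reflection off a lower-index medium gives no phase shift.
Exactly one π shift → a net half-wave offset.
So the condition for destructive reflection is 2 n t cos θ_r = m λ.
Snell's law: 1.59 sin 28.8° = 2.18 sin θ_r → sin θ_r = 0.351, cos θ_r = 0.936.
Minimum nonzero at m = 1: t = λ / (2 n cos θ_r) = 683 / (2 × 2.18 × 0.936) = 167 nm.

167 nm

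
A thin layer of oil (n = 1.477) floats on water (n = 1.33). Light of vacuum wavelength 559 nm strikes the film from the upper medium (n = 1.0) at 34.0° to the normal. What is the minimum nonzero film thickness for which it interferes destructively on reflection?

Top surface (1.0 → 1.477): reflection off a higher-index medium gives a half-wave phase shift.
At the lower boundary (n = 1.477 to n = 1.33) the reflected ray undergoes no phase shift.
Exactly one π shift → a net half-wave offset.
With one net inversion, destructive interference in reflection requires 2 n t cos θ_r = m λ.
Snell's law: 1.0 sin 34.0° = 1.477 sin θ_r → sin θ_r = 0.379, cos θ_r = 0.926.
Minimum nonzero at m = 1: t = λ / (2 n cos θ_r) = 559 / (2 × 1.477 × 0.926) = 204 nm.

204 nm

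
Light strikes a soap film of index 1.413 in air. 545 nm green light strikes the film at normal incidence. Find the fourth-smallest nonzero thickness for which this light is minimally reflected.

At the upper boundary (n = 1.0 to n = 1.413) the reflected ray undergoes a half-wave phase shift.
At the lower boundary (n = 1.413 to n = 1.0) the reflected ray undergoes no phase shift.
Net: one phase inversion between the two reflected rays.
So the condition for destructive reflection is 2 n t = m λ.
The fourth-smallest nonzero thickness corresponds to m = 4: t = m λ / (2 n) = 4.00 × 545 / (2 × 1.413) = 771 nm.

771 nm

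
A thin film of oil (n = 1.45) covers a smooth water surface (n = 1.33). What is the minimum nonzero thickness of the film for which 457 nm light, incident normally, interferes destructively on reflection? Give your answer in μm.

0.158 μm

Top surface (1.0 → 1.45): reflection off a higher-index medium gives a half-wave phase shift.
Ray reflecting at the bottom interface goes from n = 1.45 toward n = 1.33: no phase shift.
Net: one phase inversion between the two reflected rays.
So the condition for destructive reflection is 2 n t = m λ.
Minimum nonzero at m = 1: t = λ / (2 n) = 457 / (2 × 1.45) = 158 nm.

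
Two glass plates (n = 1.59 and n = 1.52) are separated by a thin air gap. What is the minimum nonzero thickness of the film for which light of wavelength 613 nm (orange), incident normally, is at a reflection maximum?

Ray reflecting at the top interface goes from n = 1.59 toward n = 1.0: no phase shift.
Ray reflecting at the bottom interface goes from n = 1.0 toward n = 1.52: a half-wave phase shift.
Exactly one π shift → a net half-wave offset.
So the condition for constructive reflection is 2 n t = (m + ½) λ.
Minimum at m = 0: t = λ / (4 n) = 613 / (4 × 1.0) = 153 nm.

153 nm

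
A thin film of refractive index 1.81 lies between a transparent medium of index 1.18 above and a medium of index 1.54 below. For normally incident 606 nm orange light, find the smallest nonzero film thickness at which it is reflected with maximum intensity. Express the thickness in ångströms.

837 Å

At the upper boundary (n = 1.18 to n = 1.81) the reflected ray undergoes a half-wave phase shift.
At the lower boundary (n = 1.81 to n = 1.54) the reflected ray undergoes no phase shift.
Exactly one π shift → a net half-wave offset.
So the condition for constructive reflection is 2 n t = (m + ½) λ.
Minimum at m = 0: t = λ / (4 n) = 606 / (4 × 1.81) = 83.7 nm.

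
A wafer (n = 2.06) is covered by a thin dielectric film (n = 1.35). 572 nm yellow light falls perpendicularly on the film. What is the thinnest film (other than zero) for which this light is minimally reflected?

Top surface (1.0 → 1.35): reflection off a higher-index medium gives a half-wave phase shift.
At the lower boundary (n = 1.35 to n = 2.06) the reflected ray undergoes a half-wave phase shift.
Zero or two π shifts → no net half-wave offset.
So the condition for destructive reflection is 2 n t = (m + ½) λ.
Minimum at m = 0: t = λ / (4 n) = 572 / (4 × 1.35) = 106 nm.

106 nm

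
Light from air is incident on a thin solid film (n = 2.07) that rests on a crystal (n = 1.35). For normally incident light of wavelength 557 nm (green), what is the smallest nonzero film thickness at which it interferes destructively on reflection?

135 nm

At the upper boundary (n = 1.0 to n = 2.07) the reflected ray undergoes a half-wave phase shift.
At the lower boundary (n = 2.07 to n = 1.35) the reflected ray undergoes no phase shift.
Net: one phase inversion between the two reflected rays.
So the condition for destructive reflection is 2 n t = m λ.
The smallest nonzero thickness corresponds to m = 1: t = m λ / (2 n) = 1.00 × 557 / (2 × 2.07) = 135 nm.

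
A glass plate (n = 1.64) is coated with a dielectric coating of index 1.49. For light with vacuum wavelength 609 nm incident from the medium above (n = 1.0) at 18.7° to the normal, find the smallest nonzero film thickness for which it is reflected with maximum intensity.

Top surface (1.0 → 1.49): reflection off a higher-index medium gives a half-wave phase shift.
At the lower boundary (n = 1.49 to n = 1.64) the reflected ray undergoes a half-wave phase shift.
Net: no relative phase inversion (both shifts match).
With no net inversion, constructive interference in reflection requires 2 n t cos θ_r = m λ.
Snell's law: 1.0 sin 18.7° = 1.49 sin θ_r → sin θ_r = 0.215, cos θ_r = 0.977.
Minimum nonzero at m = 1: t = λ / (2 n cos θ_r) = 609 / (2 × 1.49 × 0.977) = 209 nm.

209 nm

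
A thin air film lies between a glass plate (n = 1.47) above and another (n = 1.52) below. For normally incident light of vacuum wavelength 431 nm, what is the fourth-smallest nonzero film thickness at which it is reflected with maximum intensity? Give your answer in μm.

Ray reflecting at the top interface goes from n = 1.47 toward n = 1.0: no phase shift.
Ray reflecting at the bottom interface goes from n = 1.0 toward n = 1.52: a half-wave phase shift.
The two reflections differ by half a wavelength.
With one net inversion, constructive interference in reflection requires 2 n t = (m + ½) λ.
The fourth-smallest nonzero thickness corresponds to m = 3: t = (m + ½) λ / (2 n) = 3.50 × 431 / (2 × 1.0) = 754 nm.

0.754 μm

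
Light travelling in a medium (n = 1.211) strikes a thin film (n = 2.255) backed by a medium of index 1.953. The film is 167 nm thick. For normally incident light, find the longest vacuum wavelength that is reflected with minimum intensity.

753 nm

Ray reflecting at the top interface goes from n = 1.211 toward n = 2.255: a half-wave phase shift.
At the lower boundary (n = 2.255 to n = 1.953) the reflected ray undergoes no phase shift.
Net: one phase inversion between the two reflected rays.
So the condition for destructive reflection is 2 n t = m λ.
λ = 2 n t / m. The longest wavelength is m = 1: λ = 2 × 2.255 × 167 / 1.00 = 753 nm.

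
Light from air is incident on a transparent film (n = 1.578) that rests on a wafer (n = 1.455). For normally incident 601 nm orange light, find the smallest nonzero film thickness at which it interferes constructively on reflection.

95.2 nm

At the upper boundary (n = 1.0 to n = 1.578) the reflected ray undergoes a half-wave phase shift.
Ray reflecting at the bottom interface goes from n = 1.578 toward n = 1.455: no phase shift.
The two reflections differ by half a wavelength.
For bright reflection here: 2 n t = (m + ½) λ.
Minimum at m = 0: t = λ / (4 n) = 601 / (4 × 1.578) = 95.2 nm.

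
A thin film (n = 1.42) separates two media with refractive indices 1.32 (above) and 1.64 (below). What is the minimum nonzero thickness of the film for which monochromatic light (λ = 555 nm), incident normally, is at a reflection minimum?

At the upper boundary (n = 1.32 to n = 1.42) the reflected ray undergoes a half-wave phase shift.
At the lower boundary (n = 1.42 to n = 1.64) the reflected ray undergoes a half-wave phase shift.
The two reflections carry the same phase change, so no net offset.
So the condition for destructive reflection is 2 n t = (m + ½) λ.
Minimum at m = 0: t = λ / (4 n) = 555 / (4 × 1.42) = 97.7 nm.

97.7 nm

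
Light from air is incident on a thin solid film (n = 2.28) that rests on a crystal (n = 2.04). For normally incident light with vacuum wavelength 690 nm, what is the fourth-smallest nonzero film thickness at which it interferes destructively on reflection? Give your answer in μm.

0.605 μm

At the upper boundary (n = 1.0 to n = 2.28) the reflected ray undergoes a half-wave phase shift.
Bottom surface (2.28 → 2.04): reflection off a lower-index medium gives no phase shift.
Net: one phase inversion between the two reflected rays.
For minimum reflection here: 2 n t = m λ.
The fourth-smallest nonzero thickness corresponds to m = 4: t = m λ / (2 n) = 4.00 × 690 / (2 × 2.28) = 605 nm.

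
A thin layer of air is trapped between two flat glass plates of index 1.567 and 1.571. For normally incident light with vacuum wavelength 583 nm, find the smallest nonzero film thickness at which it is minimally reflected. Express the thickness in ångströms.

At the upper boundary (n = 1.567 to n = 1.0) the reflected ray undergoes no phase shift.
Ray reflecting at the bottom interface goes from n = 1.0 toward n = 1.571: a half-wave phase shift.
Exactly one π shift → a net half-wave offset.
With one net inversion, destructive interference in reflection requires 2 n t = m λ.
Minimum nonzero at m = 1: t = λ / (2 n) = 583 / (2 × 1.0) = 292 nm.

2915 Å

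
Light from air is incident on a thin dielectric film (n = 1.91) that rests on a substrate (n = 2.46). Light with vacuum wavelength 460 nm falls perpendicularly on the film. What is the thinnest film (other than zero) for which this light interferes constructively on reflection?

120 nm

Ray reflecting at the top interface goes from n = 1.0 toward n = 1.91: a half-wave phase shift.
At the lower boundary (n = 1.91 to n = 2.46) the reflected ray undergoes a half-wave phase shift.
Net: no relative phase inversion (both shifts match).
For bright reflection here: 2 n t = m λ.
Minimum nonzero at m = 1: t = λ / (2 n) = 460 / (2 × 1.91) = 120 nm.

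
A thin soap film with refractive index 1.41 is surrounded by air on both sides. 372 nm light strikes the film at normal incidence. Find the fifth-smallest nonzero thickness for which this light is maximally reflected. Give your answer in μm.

0.594 μm

Top surface (1.0 → 1.41): reflection off a higher-index medium gives a half-wave phase shift.
At the lower boundary (n = 1.41 to n = 1.0) the reflected ray undergoes no phase shift.
The two reflections differ by half a wavelength.
With one net inversion, constructive interference in reflection requires 2 n t = (m + ½) λ.
The fifth-smallest nonzero thickness corresponds to m = 4: t = (m + ½) λ / (2 n) = 4.50 × 372 / (2 × 1.41) = 594 nm.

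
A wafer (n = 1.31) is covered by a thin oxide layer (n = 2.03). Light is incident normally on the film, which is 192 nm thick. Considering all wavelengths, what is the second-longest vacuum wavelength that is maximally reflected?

Ray reflecting at the top interface goes from n = 1.0 toward n = 2.03: a half-wave phase shift.
At the lower boundary (n = 2.03 to n = 1.31) the reflected ray undergoes no phase shift.
Exactly one π shift → a net half-wave offset.
With one net inversion, constructive interference in reflection requires 2 n t = (m + ½) λ.
λ = 2 n t / (m + ½). The second-longest wavelength is m = 1: λ = 2 × 2.03 × 192 / 1.50 = 520 nm.

520 nm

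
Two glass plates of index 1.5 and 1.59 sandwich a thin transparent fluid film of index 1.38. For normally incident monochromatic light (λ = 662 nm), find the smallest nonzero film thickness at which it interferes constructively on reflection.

120 nm

Ray reflecting at the top interface goes from n = 1.5 toward n = 1.38: no phase shift.
Bottom surface (1.38 → 1.59): reflection off a higher-index medium gives a half-wave phase shift.
The two reflections differ by half a wavelength.
With one net inversion, constructive interference in reflection requires 2 n t = (m + ½) λ.
Minimum at m = 0: t = λ / (4 n) = 662 / (4 × 1.38) = 120 nm.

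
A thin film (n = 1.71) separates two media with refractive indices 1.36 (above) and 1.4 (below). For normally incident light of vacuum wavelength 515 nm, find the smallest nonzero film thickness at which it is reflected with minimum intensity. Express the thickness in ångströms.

1506 Å

Top surface (1.36 → 1.71): reflection off a higher-index medium gives a half-wave phase shift.
Ray reflecting at the bottom interface goes from n = 1.71 toward n = 1.4: no phase shift.
Exactly one π shift → a net half-wave offset.
With one net inversion, destructive interference in reflection requires 2 n t = m λ.
Minimum nonzero at m = 1: t = λ / (2 n) = 515 / (2 × 1.71) = 151 nm.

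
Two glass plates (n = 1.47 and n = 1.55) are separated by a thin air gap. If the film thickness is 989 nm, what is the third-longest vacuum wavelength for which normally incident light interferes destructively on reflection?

At the upper boundary (n = 1.47 to n = 1.0) the reflected ray undergoes no phase shift.
At the lower boundary (n = 1.0 to n = 1.55) the reflected ray undergoes a half-wave phase shift.
The two reflections differ by half a wavelength.
For dark reflection here: 2 n t = m λ.
λ = 2 n t / m. The third-longest wavelength is m = 3: λ = 2 × 1.0 × 989 / 3.00 = 659 nm.

659 nm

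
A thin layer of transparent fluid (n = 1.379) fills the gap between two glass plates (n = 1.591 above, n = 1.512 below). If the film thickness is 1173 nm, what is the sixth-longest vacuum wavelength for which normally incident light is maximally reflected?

Ray reflecting at the top interface goes from n = 1.591 toward n = 1.379: no phase shift.
At the lower boundary (n = 1.379 to n = 1.512) the reflected ray undergoes a half-wave phase shift.
The two reflections differ by half a wavelength.
For maximum reflection here: 2 n t = (m + ½) λ.
λ = 2 n t / (m + ½). The sixth-longest wavelength is m = 5: λ = 2 × 1.379 × 1173 / 5.50 = 588 nm.

588 nm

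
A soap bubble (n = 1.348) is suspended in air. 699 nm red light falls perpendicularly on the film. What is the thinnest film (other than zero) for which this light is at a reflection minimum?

Ray reflecting at the top interface goes from n = 1.0 toward n = 1.348: a half-wave phase shift.
Bottom surface (1.348 → 1.0): reflection off a lower-index medium gives no phase shift.
The two reflections differ by half a wavelength.
So the condition for destructive reflection is 2 n t = m λ.
Minimum nonzero at m = 1: t = λ / (2 n) = 699 / (2 × 1.348) = 259 nm.

259 nm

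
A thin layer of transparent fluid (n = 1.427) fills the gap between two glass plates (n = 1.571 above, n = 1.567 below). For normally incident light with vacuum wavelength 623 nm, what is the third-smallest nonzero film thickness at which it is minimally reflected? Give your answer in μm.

0.655 μm

Top surface (1.571 → 1.427): reflection off a lower-index medium gives no phase shift.
Ray reflecting at the bottom interface goes from n = 1.427 toward n = 1.567: a half-wave phase shift.
The two reflections differ by half a wavelength.
With one net inversion, destructive interference in reflection requires 2 n t = m λ.
The third-smallest nonzero thickness corresponds to m = 3: t = m λ / (2 n) = 3.00 × 623 / (2 × 1.427) = 655 nm.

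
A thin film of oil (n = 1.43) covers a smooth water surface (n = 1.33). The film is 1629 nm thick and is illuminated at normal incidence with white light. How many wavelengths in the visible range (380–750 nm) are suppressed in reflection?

Ray reflecting at the top interface goes from n = 1.0 toward n = 1.43: a half-wave phase shift.
Ray reflecting at the bottom interface goes from n = 1.43 toward n = 1.33: no phase shift.
Net: one phase inversion between the two reflected rays.
So the condition for destructive reflection is 2 n t = m λ.
λ = 2 n t / m = 4659 / m nm.
m=6: 776 nm (IR); m=7: 666 nm (visible); m=8: 582 nm (visible); m=9: 518 nm (visible); m=10: 466 nm (visible); m=11: 424 nm (visible); m=12: 388 nm (visible); m=13: 358 nm (UV).

6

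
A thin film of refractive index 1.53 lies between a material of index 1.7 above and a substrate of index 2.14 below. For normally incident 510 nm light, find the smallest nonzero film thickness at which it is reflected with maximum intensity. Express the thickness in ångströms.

At the upper boundary (n = 1.7 to n = 1.53) the reflected ray undergoes no phase shift.
Ray reflecting at the bottom interface goes from n = 1.53 toward n = 2.14: a half-wave phase shift.
The two reflections differ by half a wavelength.
For bright reflection here: 2 n t = (m + ½) λ.
Minimum at m = 0: t = λ / (4 n) = 510 / (4 × 1.53) = 83.3 nm.

833 Å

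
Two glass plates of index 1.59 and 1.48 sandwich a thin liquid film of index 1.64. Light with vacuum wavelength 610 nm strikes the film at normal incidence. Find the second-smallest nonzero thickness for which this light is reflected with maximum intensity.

Ray reflecting at the top interface goes from n = 1.59 toward n = 1.64: a half-wave phase shift.
Bottom surface (1.64 → 1.48): reflection off a lower-index medium gives no phase shift.
The two reflections differ by half a wavelength.
With one net inversion, constructive interference in reflection requires 2 n t = (m + ½) λ.
The second-smallest nonzero thickness corresponds to m = 1: t = (m + ½) λ / (2 n) = 1.50 × 610 / (2 × 1.64) = 279 nm.

279 nm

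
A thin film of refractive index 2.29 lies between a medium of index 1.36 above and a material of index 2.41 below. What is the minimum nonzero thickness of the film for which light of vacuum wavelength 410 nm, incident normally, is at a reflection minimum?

44.8 nm

Ray reflecting at the top interface goes from n = 1.36 toward n = 2.29: a half-wave phase shift.
Ray reflecting at the bottom interface goes from n = 2.29 toward n = 2.41: a half-wave phase shift.
Net: no relative phase inversion (both shifts match).
For dark reflection here: 2 n t = (m + ½) λ.
Minimum at m = 0: t = λ / (4 n) = 410 / (4 × 2.29) = 44.8 nm.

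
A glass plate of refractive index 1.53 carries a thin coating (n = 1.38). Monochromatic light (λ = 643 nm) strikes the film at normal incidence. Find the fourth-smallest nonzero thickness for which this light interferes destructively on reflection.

815 nm

Ray reflecting at the top interface goes from n = 1.0 toward n = 1.38: a half-wave phase shift.
Ray reflecting at the bottom interface goes from n = 1.38 toward n = 1.53: a half-wave phase shift.
The two reflections carry the same phase change, so no net offset.
For minimum reflection here: 2 n t = (m + ½) λ.
The fourth-smallest nonzero thickness corresponds to m = 3: t = (m + ½) λ / (2 n) = 3.50 × 643 / (2 × 1.38) = 815 nm.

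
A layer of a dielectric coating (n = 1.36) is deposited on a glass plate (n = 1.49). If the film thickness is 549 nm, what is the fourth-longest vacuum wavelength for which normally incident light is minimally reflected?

At the upper boundary (n = 1.0 to n = 1.36) the reflected ray undergoes a half-wave phase shift.
Ray reflecting at the bottom interface goes from n = 1.36 toward n = 1.49: a half-wave phase shift.
Zero or two π shifts → no net half-wave offset.
So the condition for destructive reflection is 2 n t = (m + ½) λ.
λ = 2 n t / (m + ½). The fourth-longest wavelength is m = 3: λ = 2 × 1.36 × 549 / 3.50 = 427 nm.

427 nm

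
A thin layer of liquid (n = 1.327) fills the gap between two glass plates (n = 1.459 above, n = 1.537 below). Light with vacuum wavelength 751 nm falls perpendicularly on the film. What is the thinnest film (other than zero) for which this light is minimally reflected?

Ray reflecting at the top interface goes from n = 1.459 toward n = 1.327: no phase shift.
At the lower boundary (n = 1.327 to n = 1.537) the reflected ray undergoes a half-wave phase shift.
The two reflections differ by half a wavelength.
With one net inversion, destructive interference in reflection requires 2 n t = m λ.
Minimum nonzero at m = 1: t = λ / (2 n) = 751 / (2 × 1.327) = 283 nm.

283 nm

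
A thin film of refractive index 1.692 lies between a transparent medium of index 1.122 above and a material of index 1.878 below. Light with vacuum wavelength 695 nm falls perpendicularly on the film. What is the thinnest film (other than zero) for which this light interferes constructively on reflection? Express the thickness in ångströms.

2054 Å

Ray reflecting at the top interface goes from n = 1.122 toward n = 1.692: a half-wave phase shift.
Ray reflecting at the bottom interface goes from n = 1.692 toward n = 1.878: a half-wave phase shift.
Zero or two π shifts → no net half-wave offset.
For maximum reflection here: 2 n t = m λ.
Minimum nonzero at m = 1: t = λ / (2 n) = 695 / (2 × 1.692) = 205 nm.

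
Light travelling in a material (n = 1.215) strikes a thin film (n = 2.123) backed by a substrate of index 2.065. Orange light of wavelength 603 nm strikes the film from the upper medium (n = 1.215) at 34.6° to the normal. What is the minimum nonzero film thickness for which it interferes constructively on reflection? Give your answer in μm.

0.0751 μm

Ray reflecting at the top interface goes from n = 1.215 toward n = 2.123: a half-wave phase shift.
At the lower boundary (n = 2.123 to n = 2.065) the reflected ray undergoes no phase shift.
Net: one phase inversion between the two reflected rays.
For bright reflection here: 2 n t cos θ_r = (m + ½) λ.
Snell's law: 1.215 sin 34.6° = 2.123 sin θ_r → sin θ_r = 0.325, cos θ_r = 0.946.
Minimum at m = 0: t = λ / (4 n cos θ_r) = 603 / (4 × 2.123 × 0.946) = 75.1 nm.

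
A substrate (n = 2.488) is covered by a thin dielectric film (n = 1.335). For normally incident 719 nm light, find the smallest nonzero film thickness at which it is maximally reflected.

Ray reflecting at the top interface goes from n = 1.0 toward n = 1.335: a half-wave phase shift.
Bottom surface (1.335 → 2.488): reflection off a higher-index medium gives a half-wave phase shift.
Zero or two π shifts → no net half-wave offset.
For bright reflection here: 2 n t = m λ.
Minimum nonzero at m = 1: t = λ / (2 n) = 719 / (2 × 1.335) = 269 nm.

269 nm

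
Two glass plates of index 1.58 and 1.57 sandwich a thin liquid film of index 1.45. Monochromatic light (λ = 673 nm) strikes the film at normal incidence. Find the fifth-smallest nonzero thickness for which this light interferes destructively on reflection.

1160 nm

At the upper boundary (n = 1.58 to n = 1.45) the reflected ray undergoes no phase shift.
At the lower boundary (n = 1.45 to n = 1.57) the reflected ray undergoes a half-wave phase shift.
The two reflections differ by half a wavelength.
With one net inversion, destructive interference in reflection requires 2 n t = m λ.
The fifth-smallest nonzero thickness corresponds to m = 5: t = m λ / (2 n) = 5.00 × 673 / (2 × 1.45) = 1160 nm.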